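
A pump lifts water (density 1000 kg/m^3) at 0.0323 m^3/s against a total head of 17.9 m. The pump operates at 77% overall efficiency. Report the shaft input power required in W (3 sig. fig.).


Approach: apply hydraulic power then efficiency conversion, P = rho*g*Q*H; P_in = P/eta.
Step 1 — hydraulic power (P = rho*g*Q*H):
  P = 1000 * 9.81 * 0.0323 * 17.9 = 5671.8 W
Step 2 — input power: P_in = P/eta = 5671.8 / 0.77 = 7370 W
Therefore the shaft input power required = 7370 W.


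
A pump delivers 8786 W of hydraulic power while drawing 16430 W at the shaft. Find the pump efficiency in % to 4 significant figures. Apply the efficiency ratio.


Approach: apply the efficiency ratio, eta = (P_out/P_in)*100.
eta = (8786 / 16430) * 100 = 53.48 %
Therefore the pump efficiency = 53.48 %.


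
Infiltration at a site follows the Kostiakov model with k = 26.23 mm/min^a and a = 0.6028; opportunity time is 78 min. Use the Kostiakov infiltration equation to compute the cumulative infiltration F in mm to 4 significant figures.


Approach: apply the Kostiakov infiltration equation, F = k*t^a.
F = 26.23 * 78^0.6028 = 362.5 mm
Therefore the cumulative infiltration F = 362.5 mm.


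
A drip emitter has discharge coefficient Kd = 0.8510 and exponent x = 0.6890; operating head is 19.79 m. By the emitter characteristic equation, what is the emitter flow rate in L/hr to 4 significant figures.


Approach: apply the emitter characteristic equation, q = Kd * h^x.
q = 0.8510 * 19.79^0.6890 = 6.656 L/hr
Therefore the emitter flow rate = 6.656 L/hr.


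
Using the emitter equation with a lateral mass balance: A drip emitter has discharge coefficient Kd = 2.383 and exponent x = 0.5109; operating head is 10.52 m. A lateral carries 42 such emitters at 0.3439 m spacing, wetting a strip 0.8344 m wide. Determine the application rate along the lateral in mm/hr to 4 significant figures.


Approach: apply the emitter equation with a lateral mass balance, q = Kd*h^x; Q = n*q; rate = Q/(n*spacing*width).
Step 1 — single emitter flow (q = Kd*h^x):
  q = 2.383 * 10.52^0.5109 = 7.92998 L/hr
Step 2 — total lateral flow: Q = 42 * 7.92998 = 333.059 L/hr
Step 3 — wetted area: A = 42 * 0.3439 * 0.8344 = 12.0519 m^2
Step 4 — application rate: Q/A = 333.059/12.0519 = 27.64 mm/hr
Therefore the application rate along the lateral = 27.64 mm/hr.


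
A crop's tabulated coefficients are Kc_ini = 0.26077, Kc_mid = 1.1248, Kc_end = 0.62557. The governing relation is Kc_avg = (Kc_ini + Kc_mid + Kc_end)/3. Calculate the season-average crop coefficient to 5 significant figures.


Kc_avg = (0.26077 + 1.1248 + 0.62557)/3 = 0.67038
Therefore the season-average crop coefficient = 0.67038.


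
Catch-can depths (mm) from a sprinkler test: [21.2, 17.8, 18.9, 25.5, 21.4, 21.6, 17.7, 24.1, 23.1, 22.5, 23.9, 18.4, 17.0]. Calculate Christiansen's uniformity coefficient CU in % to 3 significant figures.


Approach: apply Christiansen's uniformity coefficient, CU = (1 - mean_abs_deviation/mean)*100.
mean = 21.008 mm
mean |d_i - mean| = 2.3444 mm
CU = (1 - 2.3444/21.008)*100 = 88.8 %
Therefore Christiansen's uniformity coefficient CU = 88.8 %.


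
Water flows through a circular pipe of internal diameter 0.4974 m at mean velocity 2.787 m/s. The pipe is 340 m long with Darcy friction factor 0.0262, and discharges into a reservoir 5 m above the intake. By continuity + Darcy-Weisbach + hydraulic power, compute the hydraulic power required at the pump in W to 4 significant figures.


Approach: apply continuity + Darcy-Weisbach + hydraulic power, Q = A*v; hf = f*(L/D)*(v^2/(2g)); H = static + hf; P = rho*g*Q*H.
Step 1 — flow rate (continuity, Q = A*v):
  A = pi*(0.4974/2)^2 = 0.194313 m^2
  Q = 0.194313 * 2.787 = 0.541550 m^3/s
Step 2 — friction head loss (Darcy-Weisbach):
  hf = 0.0262 * (340/0.4974) * (2.787^2 / (2*9.81))
  hf = 7.09005 m
Step 3 — total head: H = 5 + 7.09005 = 12.0901 m
Step 4 — hydraulic power (P = rho*g*Q*H):
  P = 1000 * 9.81 * 0.541550 * 12.0901 = 64230 W
Therefore the hydraulic power required at the pump = 64230 W.


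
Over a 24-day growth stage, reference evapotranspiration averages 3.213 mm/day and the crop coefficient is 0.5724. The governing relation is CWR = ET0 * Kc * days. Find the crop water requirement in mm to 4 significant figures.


CWR = 3.213 * 0.5724 * 24 = 44.14 mm
Therefore the crop water requirement = 44.14 mm.


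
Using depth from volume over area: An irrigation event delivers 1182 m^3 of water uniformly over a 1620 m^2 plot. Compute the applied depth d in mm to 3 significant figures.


Approach: apply depth from volume over area, d = (V/A)*1000.
d = (1182 / 1620) * 1000 = 730 mm
Therefore the applied depth d = 730 mm.


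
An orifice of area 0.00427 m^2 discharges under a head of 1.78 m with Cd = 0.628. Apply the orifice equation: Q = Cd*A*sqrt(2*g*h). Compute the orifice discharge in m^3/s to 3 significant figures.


Q = 0.628 * 0.00427 * sqrt(2*9.81*1.78) = 0.0158 m^3/s
Therefore the orifice discharge = 0.0158 m^3/s.


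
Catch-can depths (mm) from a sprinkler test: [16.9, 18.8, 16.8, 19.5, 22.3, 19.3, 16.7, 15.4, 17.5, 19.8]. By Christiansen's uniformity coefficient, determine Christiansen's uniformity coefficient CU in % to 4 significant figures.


Approach: apply Christiansen's uniformity coefficient, CU = (1 - mean_abs_deviation/mean)*100.
mean = 18.3000 mm
mean |d_i - mean| = 1.64000 mm
CU = (1 - 1.64000/18.3000)*100 = 91.04 %
Therefore Christiansen's uniformity coefficient CU = 91.04 %.


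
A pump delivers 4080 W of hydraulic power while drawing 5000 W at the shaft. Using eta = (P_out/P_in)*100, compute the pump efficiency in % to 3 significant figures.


eta = (4080 / 5000) * 100 = 81.6 %
Therefore the pump efficiency = 81.6 %.


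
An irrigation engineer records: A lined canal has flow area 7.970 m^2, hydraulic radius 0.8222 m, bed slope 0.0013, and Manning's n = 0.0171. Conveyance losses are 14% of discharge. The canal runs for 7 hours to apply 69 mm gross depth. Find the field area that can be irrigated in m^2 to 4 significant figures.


Approach: apply Manning's equation with a conveyance and depth budget, Q = (1/n)*A*R^(2/3)*S^(1/2); Q_field = Q*(1-loss); Area = Q_field*t/(d/1000).
Step 1 — canal discharge (Manning's equation):
  Q = (1/0.0171) * 7.970 * 0.8222^(2/3) * 0.0013^(1/2) = 14.7486 m^3/s
Step 2 — delivered flow: Q_field = 14.7486*(1 - 14/100) = 12.6838 m^3/s
Step 3 — volume delivered: V = 12.6838 * 7*3600 = 319633 m^3
Step 4 — area served: A = V / (depth/1000) = 319633 / 0.069 = 4632000 m^2
Therefore the field area that can be irrigated = 4632000 m^2.


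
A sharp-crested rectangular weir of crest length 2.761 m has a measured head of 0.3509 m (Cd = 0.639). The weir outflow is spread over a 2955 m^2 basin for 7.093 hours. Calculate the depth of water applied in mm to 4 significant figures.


Approach: apply the rectangular weir equation with a volume-to-depth conversion, Q = (2/3)*Cd*L*sqrt(2g)*H^1.5; d = Q*t/A * 1000.
Step 1 — weir discharge:
  Q = (2/3)*0.639*2.761*sqrt(2*9.81)*0.3509^1.5 = 1.08293 m^3/s
Step 2 — volume: V = 1.08293 * 7.093*3600 = 27652.4 m^3
Step 3 — depth: d = V/A * 1000 = 27652.4/2955 * 1000 = 9358 mm
Therefore the depth of water applied = 9358 mm.


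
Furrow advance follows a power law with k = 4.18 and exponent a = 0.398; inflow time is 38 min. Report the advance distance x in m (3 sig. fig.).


Approach: apply the power-law advance function, x = k*t^a.
x = 4.18 * 38^0.398 = 17.8 m
Therefore the advance distance x = 17.8 m.


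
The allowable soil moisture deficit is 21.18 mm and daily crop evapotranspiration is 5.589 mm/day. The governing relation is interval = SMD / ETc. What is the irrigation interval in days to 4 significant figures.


interval = 21.18 / 5.589 = 3.790 days
Therefore the irrigation interval = 3.790 days.


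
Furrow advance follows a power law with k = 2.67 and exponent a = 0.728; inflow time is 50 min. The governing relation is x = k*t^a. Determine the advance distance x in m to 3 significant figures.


x = 2.67 * 50^0.728 = 46.1 m
Therefore the advance distance x = 46.1 m.


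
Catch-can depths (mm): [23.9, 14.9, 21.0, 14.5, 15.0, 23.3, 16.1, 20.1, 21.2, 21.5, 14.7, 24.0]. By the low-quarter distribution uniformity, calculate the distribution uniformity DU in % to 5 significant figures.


Approach: apply the low-quarter distribution uniformity, DU = (mean of lowest quarter of readings / overall mean)*100.
sorted lowest 3 of 12: [14.5, 14.7, 14.9] -> mean = 14.70000 mm
overall mean = 19.18333 mm
DU = (14.70000/19.18333)*100 = 76.629 %
Therefore the distribution uniformity DU = 76.629 %.


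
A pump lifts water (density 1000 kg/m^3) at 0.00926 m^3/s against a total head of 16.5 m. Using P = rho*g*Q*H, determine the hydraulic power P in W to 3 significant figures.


P = 1000 * 9.81 * 0.00926 * 16.5 = 1500 W
Therefore the hydraulic power P = 1500 W.


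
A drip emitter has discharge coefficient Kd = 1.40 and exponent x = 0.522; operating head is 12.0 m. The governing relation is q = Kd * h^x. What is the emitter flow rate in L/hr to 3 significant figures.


q = 1.40 * 12.0^0.522 = 5.12 L/hr
Therefore the emitter flow rate = 5.12 L/hr.


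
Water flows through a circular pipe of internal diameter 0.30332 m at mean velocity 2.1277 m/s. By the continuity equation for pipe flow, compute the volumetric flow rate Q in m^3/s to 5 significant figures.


Approach: apply the continuity equation for pipe flow, Q = A * v with A = pi*(D/2)^2.
A = pi*(0.30332/2)^2 = 0.07225900 m^2
Q = 0.07225900 * 2.1277 = 0.15375 m^3/s
Therefore the volumetric flow rate Q = 0.15375 m^3/s.


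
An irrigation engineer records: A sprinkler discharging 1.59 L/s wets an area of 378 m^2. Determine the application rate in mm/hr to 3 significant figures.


Approach: apply the application rate relation, rate = (Q/A)*3600.
rate = (1.59 / 378) * 3600 = 15.1 mm/hr
Therefore the application rate = 15.1 mm/hr.


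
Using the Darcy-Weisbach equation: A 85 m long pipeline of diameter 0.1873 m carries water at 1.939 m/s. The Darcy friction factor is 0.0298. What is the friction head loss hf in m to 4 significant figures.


Approach: apply the Darcy-Weisbach equation, hf = f*(L/D)*(v^2/(2g)).
hf = 0.0298 * (85/0.1873) * (1.939^2 / (2*9.81))
hf = 2.592 m
Therefore the friction head loss hf = 2.592 m.


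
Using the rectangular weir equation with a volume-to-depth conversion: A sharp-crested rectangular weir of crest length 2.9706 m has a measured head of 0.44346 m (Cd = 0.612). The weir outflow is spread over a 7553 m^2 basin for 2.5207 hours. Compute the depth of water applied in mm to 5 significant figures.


Approach: apply the rectangular weir equation with a volume-to-depth conversion, Q = (2/3)*Cd*L*sqrt(2g)*H^1.5; d = Q*t/A * 1000.
Step 1 — weir discharge:
  Q = (2/3)*0.612*2.9706*sqrt(2*9.81)*0.44346^1.5 = 1.585388 m^3/s
Step 2 — volume: V = 1.585388 * 2.5207*3600 = 14386.63 m^3
Step 3 — depth: d = V/A * 1000 = 14386.63/7553 * 1000 = 1904.8 mm
Therefore the depth of water applied = 1904.8 mm.


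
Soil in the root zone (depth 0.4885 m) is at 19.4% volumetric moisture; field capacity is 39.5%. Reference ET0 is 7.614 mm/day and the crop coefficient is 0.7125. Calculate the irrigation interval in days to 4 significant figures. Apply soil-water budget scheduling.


Approach: apply soil-water budget scheduling, SMD = (FC-theta)/100*depth*1000; ETc = ET0*Kc; interval = SMD/ETc.
Step 1 — soil moisture deficit:
  SMD = (39.5 - 19.4)/100 * 0.4885 * 1000 = 98.1885 mm
Step 2 — daily crop ET (ETc = ET0*Kc):
  ETc = 7.614 * 0.7125 = 5.42497 mm/day
Step 3 — irrigation interval (SMD/ETc):
  interval = 98.1885 / 5.42497 = 18.10 days
Therefore the irrigation interval = 18.10 days.


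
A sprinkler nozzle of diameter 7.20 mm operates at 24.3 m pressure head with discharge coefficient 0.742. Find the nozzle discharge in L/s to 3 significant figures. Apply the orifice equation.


Approach: apply the orifice equation, Q = Cd*A*sqrt(2*g*h), A = pi*(d/2)^2.
A = pi*(7.20e-3/2)^2 = 4.0715e-05 m^2
Q = 0.742 * 4.0715e-05 * sqrt(2*9.81*24.3) * 1000 = 0.660 L/s
Therefore the nozzle discharge = 0.660 L/s.


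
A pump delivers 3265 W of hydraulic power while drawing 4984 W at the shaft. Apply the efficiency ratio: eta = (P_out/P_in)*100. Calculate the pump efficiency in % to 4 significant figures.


eta = (3265 / 4984) * 100 = 65.51 %
Therefore the pump efficiency = 65.51 %.


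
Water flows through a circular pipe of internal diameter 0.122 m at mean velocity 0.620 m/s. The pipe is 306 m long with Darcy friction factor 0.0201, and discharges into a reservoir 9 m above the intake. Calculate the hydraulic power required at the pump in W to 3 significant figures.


Approach: apply continuity + Darcy-Weisbach + hydraulic power, Q = A*v; hf = f*(L/D)*(v^2/(2g)); H = static + hf; P = rho*g*Q*H.
Step 1 — flow rate (continuity, Q = A*v):
  A = pi*(0.122/2)^2 = 0.011690 m^2
  Q = 0.011690 * 0.620 = 0.0072477 m^3/s
Step 2 — friction head loss (Darcy-Weisbach):
  hf = 0.0201 * (306/0.122) * (0.620^2 / (2*9.81))
  hf = 0.98774 m
Step 3 — total head: H = 9 + 0.98774 = 9.9877 m
Step 4 — hydraulic power (P = rho*g*Q*H):
  P = 1000 * 9.81 * 0.0072477 * 9.9877 = 710 W
Therefore the hydraulic power required at the pump = 710 W.


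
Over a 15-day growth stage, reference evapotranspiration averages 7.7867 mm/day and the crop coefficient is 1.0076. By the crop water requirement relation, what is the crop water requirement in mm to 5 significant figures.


Approach: apply the crop water requirement relation, CWR = ET0 * Kc * days.
CWR = 7.7867 * 1.0076 * 15 = 117.69 mm
Therefore the crop water requirement = 117.69 mm.


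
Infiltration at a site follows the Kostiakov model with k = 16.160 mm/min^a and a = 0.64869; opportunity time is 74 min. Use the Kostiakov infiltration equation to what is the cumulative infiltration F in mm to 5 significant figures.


Approach: apply the Kostiakov infiltration equation, F = k*t^a.
F = 16.160 * 74^0.64869 = 263.63 mm
Therefore the cumulative infiltration F = 263.63 mm.


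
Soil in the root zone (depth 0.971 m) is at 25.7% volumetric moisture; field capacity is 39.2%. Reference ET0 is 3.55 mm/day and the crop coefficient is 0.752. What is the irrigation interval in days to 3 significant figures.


Approach: apply soil-water budget scheduling, SMD = (FC-theta)/100*depth*1000; ETc = ET0*Kc; interval = SMD/ETc.
Step 1 — soil moisture deficit:
  SMD = (39.2 - 25.7)/100 * 0.971 * 1000 = 131.09 mm
Step 2 — daily crop ET (ETc = ET0*Kc):
  ETc = 3.55 * 0.752 = 2.6696 mm/day
Step 3 — irrigation interval (SMD/ETc):
  interval = 131.09 / 2.6696 = 49.1 days
Therefore the irrigation interval = 49.1 days.


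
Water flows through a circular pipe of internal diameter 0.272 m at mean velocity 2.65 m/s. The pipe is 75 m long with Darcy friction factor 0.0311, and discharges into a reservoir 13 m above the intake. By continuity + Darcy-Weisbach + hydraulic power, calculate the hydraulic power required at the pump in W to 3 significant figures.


Approach: apply continuity + Darcy-Weisbach + hydraulic power, Q = A*v; hf = f*(L/D)*(v^2/(2g)); H = static + hf; P = rho*g*Q*H.
Step 1 — flow rate (continuity, Q = A*v):
  A = pi*(0.272/2)^2 = 0.058107 m^2
  Q = 0.058107 * 2.65 = 0.15398 m^3/s
Step 2 — friction head loss (Darcy-Weisbach):
  hf = 0.0311 * (75/0.272) * (2.65^2 / (2*9.81))
  hf = 3.0693 m
Step 3 — total head: H = 13 + 3.0693 = 16.069 m
Step 4 — hydraulic power (P = rho*g*Q*H):
  P = 1000 * 9.81 * 0.15398 * 16.069 = 24300 W
Therefore the hydraulic power required at the pump = 24300 W.


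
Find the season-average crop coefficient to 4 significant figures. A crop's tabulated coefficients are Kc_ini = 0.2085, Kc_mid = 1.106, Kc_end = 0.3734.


Approach: apply a simple seasonal average, Kc_avg = (Kc_ini + Kc_mid + Kc_end)/3.
Kc_avg = (0.2085 + 1.106 + 0.3734)/3 = 0.5626
Therefore the season-average crop coefficient = 0.5626.


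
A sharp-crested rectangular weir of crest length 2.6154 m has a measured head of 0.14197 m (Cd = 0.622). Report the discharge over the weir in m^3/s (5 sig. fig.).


Approach: apply the rectangular weir equation, Q = (2/3)*Cd*L*sqrt(2g)*H^1.5.
Q = (2/3)*0.622*2.6154*sqrt(2*9.81)*0.14197^1.5 = 0.25697 m^3/s
Therefore the discharge over the weir = 0.25697 m^3/s.


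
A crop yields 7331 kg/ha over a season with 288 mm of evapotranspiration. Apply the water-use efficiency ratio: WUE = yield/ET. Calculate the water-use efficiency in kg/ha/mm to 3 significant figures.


WUE = 7331 / 288 = 25.5 kg/ha/mm
Therefore the water-use efficiency = 25.5 kg/ha/mm.


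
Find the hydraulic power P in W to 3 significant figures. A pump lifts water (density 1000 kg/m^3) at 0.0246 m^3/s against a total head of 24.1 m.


Approach: apply the hydraulic power relation, P = rho*g*Q*H.
P = 1000 * 9.81 * 0.0246 * 24.1 = 5820 W
Therefore the hydraulic power P = 5820 W.


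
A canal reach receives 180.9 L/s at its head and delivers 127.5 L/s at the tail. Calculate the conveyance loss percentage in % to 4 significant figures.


Approach: apply the conveyance loss ratio, loss% = ((Q_head - Q_tail)/Q_head)*100.
loss = ((180.9 - 127.5)/180.9)*100 = 29.52 %
Therefore the conveyance loss percentage = 29.52 %.


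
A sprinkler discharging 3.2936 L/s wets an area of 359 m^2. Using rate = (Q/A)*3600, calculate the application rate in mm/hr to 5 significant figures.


rate = (3.2936 / 359) * 3600 = 33.028 mm/hr
Therefore the application rate = 33.028 mm/hr.


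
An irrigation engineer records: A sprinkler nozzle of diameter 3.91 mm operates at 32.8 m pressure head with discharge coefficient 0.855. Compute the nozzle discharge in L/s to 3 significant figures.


Approach: apply the orifice equation, Q = Cd*A*sqrt(2*g*h), A = pi*(d/2)^2.
A = pi*(3.91e-3/2)^2 = 1.2007e-05 m^2
Q = 0.855 * 1.2007e-05 * sqrt(2*9.81*32.8) * 1000 = 0.260 L/s
Therefore the nozzle discharge = 0.260 L/s.


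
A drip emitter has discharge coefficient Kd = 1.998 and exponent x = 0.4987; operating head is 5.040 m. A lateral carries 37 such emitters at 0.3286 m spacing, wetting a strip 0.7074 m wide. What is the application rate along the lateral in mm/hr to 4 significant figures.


Approach: apply the emitter equation with a lateral mass balance, q = Kd*h^x; Q = n*q; rate = Q/(n*spacing*width).
Step 1 — single emitter flow (q = Kd*h^x):
  q = 1.998 * 5.040^0.4987 = 4.47608 L/hr
Step 2 — total lateral flow: Q = 37 * 4.47608 = 165.615 L/hr
Step 3 — wetted area: A = 37 * 0.3286 * 0.7074 = 8.60071 m^2
Step 4 — application rate: Q/A = 165.615/8.60071 = 19.26 mm/hr
Therefore the application rate along the lateral = 19.26 mm/hr.


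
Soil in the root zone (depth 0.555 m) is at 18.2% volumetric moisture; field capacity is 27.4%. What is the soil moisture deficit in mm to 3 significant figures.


Approach: apply the soil moisture deficit relation, SMD = (FC - theta)/100 * depth * 1000.
SMD = (27.4 - 18.2)/100 * 0.555 * 1000 = 51.1 mm
Therefore the soil moisture deficit = 51.1 mm.


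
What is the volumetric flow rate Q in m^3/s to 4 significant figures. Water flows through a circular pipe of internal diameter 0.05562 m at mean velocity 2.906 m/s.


Approach: apply the continuity equation for pipe flow, Q = A * v with A = pi*(D/2)^2.
A = pi*(0.05562/2)^2 = 0.00242970 m^2
Q = 0.00242970 * 2.906 = 0.007061 m^3/s
Therefore the volumetric flow rate Q = 0.007061 m^3/s.


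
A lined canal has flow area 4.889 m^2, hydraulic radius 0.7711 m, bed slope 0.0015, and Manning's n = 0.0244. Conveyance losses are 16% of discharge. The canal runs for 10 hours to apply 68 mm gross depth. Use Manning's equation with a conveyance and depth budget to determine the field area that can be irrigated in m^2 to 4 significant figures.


Approach: apply Manning's equation with a conveyance and depth budget, Q = (1/n)*A*R^(2/3)*S^(1/2); Q_field = Q*(1-loss); Area = Q_field*t/(d/1000).
Step 1 — canal discharge (Manning's equation):
  Q = (1/0.0244) * 4.889 * 0.7711^(2/3) * 0.0015^(1/2) = 6.52554 m^3/s
Step 2 — delivered flow: Q_field = 6.52554*(1 - 16/100) = 5.48145 m^3/s
Step 3 — volume delivered: V = 5.48145 * 10*3600 = 197332 m^3
Step 4 — area served: A = V / (depth/1000) = 197332 / 0.068 = 2902000 m^2
Therefore the field area that can be irrigated = 2902000 m^2.


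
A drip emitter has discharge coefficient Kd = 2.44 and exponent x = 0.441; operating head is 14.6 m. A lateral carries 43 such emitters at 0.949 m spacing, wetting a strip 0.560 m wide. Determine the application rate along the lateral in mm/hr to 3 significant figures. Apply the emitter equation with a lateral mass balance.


Approach: apply the emitter equation with a lateral mass balance, q = Kd*h^x; Q = n*q; rate = Q/(n*spacing*width).
Step 1 — single emitter flow (q = Kd*h^x):
  q = 2.44 * 14.6^0.441 = 7.9592 L/hr
Step 2 — total lateral flow: Q = 43 * 7.9592 = 342.25 L/hr
Step 3 — wetted area: A = 43 * 0.949 * 0.560 = 22.852 m^2
Step 4 — application rate: Q/A = 342.25/22.852 = 15.0 mm/hr
Therefore the application rate along the lateral = 15.0 mm/hr.


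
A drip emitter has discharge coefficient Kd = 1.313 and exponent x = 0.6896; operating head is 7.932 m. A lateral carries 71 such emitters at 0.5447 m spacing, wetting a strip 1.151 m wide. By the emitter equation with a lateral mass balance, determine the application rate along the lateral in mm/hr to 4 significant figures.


Approach: apply the emitter equation with a lateral mass balance, q = Kd*h^x; Q = n*q; rate = Q/(n*spacing*width).
Step 1 — single emitter flow (q = Kd*h^x):
  q = 1.313 * 7.932^0.6896 = 5.47620 L/hr
Step 2 — total lateral flow: Q = 71 * 5.47620 = 388.810 L/hr
Step 3 — wetted area: A = 71 * 0.5447 * 1.151 = 44.5134 m^2
Step 4 — application rate: Q/A = 388.810/44.5134 = 8.735 mm/hr
Therefore the application rate along the lateral = 8.735 mm/hr.


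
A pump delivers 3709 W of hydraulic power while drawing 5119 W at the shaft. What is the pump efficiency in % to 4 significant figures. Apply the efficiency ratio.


Approach: apply the efficiency ratio, eta = (P_out/P_in)*100.
eta = (3709 / 5119) * 100 = 72.46 %
Therefore the pump efficiency = 72.46 %.


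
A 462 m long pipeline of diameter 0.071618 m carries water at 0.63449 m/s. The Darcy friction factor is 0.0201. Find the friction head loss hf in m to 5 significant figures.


Approach: apply the Darcy-Weisbach equation, hf = f*(L/D)*(v^2/(2g)).
hf = 0.0201 * (462/0.071618) * (0.63449^2 / (2*9.81))
hf = 2.6605 m
Therefore the friction head loss hf = 2.6605 m.


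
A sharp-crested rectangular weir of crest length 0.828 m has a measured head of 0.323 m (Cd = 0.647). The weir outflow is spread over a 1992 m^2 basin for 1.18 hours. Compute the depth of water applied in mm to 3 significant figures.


Approach: apply the rectangular weir equation with a volume-to-depth conversion, Q = (2/3)*Cd*L*sqrt(2g)*H^1.5; d = Q*t/A * 1000.
Step 1 — weir discharge:
  Q = (2/3)*0.647*0.828*sqrt(2*9.81)*0.323^1.5 = 0.29040 m^3/s
Step 2 — volume: V = 0.29040 * 1.18*3600 = 1233.6 m^3
Step 3 — depth: d = V/A * 1000 = 1233.6/1992 * 1000 = 619 mm
Therefore the depth of water applied = 619 mm.


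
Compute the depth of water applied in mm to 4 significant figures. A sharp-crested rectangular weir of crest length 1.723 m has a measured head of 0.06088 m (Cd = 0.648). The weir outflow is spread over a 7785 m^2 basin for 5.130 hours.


Approach: apply the rectangular weir equation with a volume-to-depth conversion, Q = (2/3)*Cd*L*sqrt(2g)*H^1.5; d = Q*t/A * 1000.
Step 1 — weir discharge:
  Q = (2/3)*0.648*1.723*sqrt(2*9.81)*0.06088^1.5 = 0.0495257 m^3/s
Step 2 — volume: V = 0.0495257 * 5.130*3600 = 914.640 m^3
Step 3 — depth: d = V/A * 1000 = 914.640/7785 * 1000 = 117.5 mm
Therefore the depth of water applied = 117.5 mm.


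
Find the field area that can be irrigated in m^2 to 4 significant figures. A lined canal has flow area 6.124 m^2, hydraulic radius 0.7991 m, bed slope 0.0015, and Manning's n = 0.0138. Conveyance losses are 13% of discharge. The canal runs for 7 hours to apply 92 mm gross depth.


Approach: apply Manning's equation with a conveyance and depth budget, Q = (1/n)*A*R^(2/3)*S^(1/2); Q_field = Q*(1-loss); Area = Q_field*t/(d/1000).
Step 1 — canal discharge (Manning's equation):
  Q = (1/0.0138) * 6.124 * 0.7991^(2/3) * 0.0015^(1/2) = 14.8003 m^3/s
Step 2 — delivered flow: Q_field = 14.8003*(1 - 13/100) = 12.8762 m^3/s
Step 3 — volume delivered: V = 12.8762 * 7*3600 = 324481 m^3
Step 4 — area served: A = V / (depth/1000) = 324481 / 0.092 = 3527000 m^2
Therefore the field area that can be irrigated = 3527000 m^2.


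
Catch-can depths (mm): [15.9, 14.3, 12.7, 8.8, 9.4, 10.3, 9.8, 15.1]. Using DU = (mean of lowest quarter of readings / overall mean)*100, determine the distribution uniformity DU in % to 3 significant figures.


sorted lowest 2 of 8: [8.8, 9.4] -> mean = 9.1000 mm
overall mean = 12.037 mm
DU = (9.1000/12.037)*100 = 75.6 %
Therefore the distribution uniformity DU = 75.6 %.


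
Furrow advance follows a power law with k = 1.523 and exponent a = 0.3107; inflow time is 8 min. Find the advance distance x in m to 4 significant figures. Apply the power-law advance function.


Approach: apply the power-law advance function, x = k*t^a.
x = 1.523 * 8^0.3107 = 2.906 m
Therefore the advance distance x = 2.906 m.


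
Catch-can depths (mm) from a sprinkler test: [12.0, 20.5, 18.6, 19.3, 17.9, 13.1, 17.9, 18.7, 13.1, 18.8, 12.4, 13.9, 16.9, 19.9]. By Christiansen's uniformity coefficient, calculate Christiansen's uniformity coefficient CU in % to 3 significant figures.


Approach: apply Christiansen's uniformity coefficient, CU = (1 - mean_abs_deviation/mean)*100.
mean = 16.643 mm
mean |d_i - mean| = 2.6735 mm
CU = (1 - 2.6735/16.643)*100 = 83.9 %
Therefore Christiansen's uniformity coefficient CU = 83.9 %.


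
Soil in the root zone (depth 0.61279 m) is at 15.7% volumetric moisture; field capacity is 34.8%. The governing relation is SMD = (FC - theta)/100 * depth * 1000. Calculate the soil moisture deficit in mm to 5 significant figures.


SMD = (34.8 - 15.7)/100 * 0.61279 * 1000 = 117.04 mm
Therefore the soil moisture deficit = 117.04 mm.


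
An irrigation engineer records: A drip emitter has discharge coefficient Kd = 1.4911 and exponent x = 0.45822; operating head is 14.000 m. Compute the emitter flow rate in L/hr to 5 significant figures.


Approach: apply the emitter characteristic equation, q = Kd * h^x.
q = 1.4911 * 14.000^0.45822 = 4.9967 L/hr
Therefore the emitter flow rate = 4.9967 L/hr.


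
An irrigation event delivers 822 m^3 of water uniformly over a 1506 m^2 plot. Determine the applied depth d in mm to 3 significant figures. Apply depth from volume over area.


Approach: apply depth from volume over area, d = (V/A)*1000.
d = (822 / 1506) * 1000 = 546 mm
Therefore the applied depth d = 546 mm.


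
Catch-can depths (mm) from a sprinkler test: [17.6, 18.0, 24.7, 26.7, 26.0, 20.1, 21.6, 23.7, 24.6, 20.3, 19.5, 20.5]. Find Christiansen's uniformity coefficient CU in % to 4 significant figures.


Approach: apply Christiansen's uniformity coefficient, CU = (1 - mean_abs_deviation/mean)*100.
mean = 21.9417 mm
mean |d_i - mean| = 2.66528 mm
CU = (1 - 2.66528/21.9417)*100 = 87.85 %
Therefore Christiansen's uniformity coefficient CU = 87.85 %.


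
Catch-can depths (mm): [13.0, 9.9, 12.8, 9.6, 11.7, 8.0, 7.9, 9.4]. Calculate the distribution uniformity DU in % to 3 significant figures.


Approach: apply the low-quarter distribution uniformity, DU = (mean of lowest quarter of readings / overall mean)*100.
sorted lowest 2 of 8: [7.9, 8.0] -> mean = 7.9500 mm
overall mean = 10.287 mm
DU = (7.9500/10.287)*100 = 77.3 %
Therefore the distribution uniformity DU = 77.3 %.


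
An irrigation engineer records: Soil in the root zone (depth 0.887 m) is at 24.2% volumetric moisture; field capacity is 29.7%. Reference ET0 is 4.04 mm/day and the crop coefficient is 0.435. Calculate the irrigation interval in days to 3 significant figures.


Approach: apply soil-water budget scheduling, SMD = (FC-theta)/100*depth*1000; ETc = ET0*Kc; interval = SMD/ETc.
Step 1 — soil moisture deficit:
  SMD = (29.7 - 24.2)/100 * 0.887 * 1000 = 48.785 mm
Step 2 — daily crop ET (ETc = ET0*Kc):
  ETc = 4.04 * 0.435 = 1.7574 mm/day
Step 3 — irrigation interval (SMD/ETc):
  interval = 48.785 / 1.7574 = 27.8 days
Therefore the irrigation interval = 27.8 days.


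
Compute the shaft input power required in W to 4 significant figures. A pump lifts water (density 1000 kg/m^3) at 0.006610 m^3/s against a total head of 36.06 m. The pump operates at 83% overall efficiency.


Approach: apply hydraulic power then efficiency conversion, P = rho*g*Q*H; P_in = P/eta.
Step 1 — hydraulic power (P = rho*g*Q*H):
  P = 1000 * 9.81 * 0.006610 * 36.06 = 2338.28 W
Step 2 — input power: P_in = P/eta = 2338.28 / 0.83 = 2817 W
Therefore the shaft input power required = 2817 W.


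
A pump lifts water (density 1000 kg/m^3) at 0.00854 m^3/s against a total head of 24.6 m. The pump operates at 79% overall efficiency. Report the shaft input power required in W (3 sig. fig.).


Approach: apply hydraulic power then efficiency conversion, P = rho*g*Q*H; P_in = P/eta.
Step 1 — hydraulic power (P = rho*g*Q*H):
  P = 1000 * 9.81 * 0.00854 * 24.6 = 2060.9 W
Step 2 — input power: P_in = P/eta = 2060.9 / 0.79 = 2610 W
Therefore the shaft input power required = 2610 W.


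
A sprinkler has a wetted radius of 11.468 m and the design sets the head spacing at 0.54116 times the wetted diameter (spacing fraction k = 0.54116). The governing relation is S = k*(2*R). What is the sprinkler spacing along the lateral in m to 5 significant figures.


S = 0.54116 * (2 * 11.468) = 12.412 m
Therefore the sprinkler spacing along the lateral = 12.412 m.


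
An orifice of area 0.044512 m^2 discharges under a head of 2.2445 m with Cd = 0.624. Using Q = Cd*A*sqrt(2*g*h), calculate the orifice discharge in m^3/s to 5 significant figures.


Q = 0.624 * 0.044512 * sqrt(2*9.81*2.2445) = 0.18432 m^3/s
Therefore the orifice discharge = 0.18432 m^3/s.


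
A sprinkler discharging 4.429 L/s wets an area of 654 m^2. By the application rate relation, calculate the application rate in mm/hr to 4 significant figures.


Approach: apply the application rate relation, rate = (Q/A)*3600.
rate = (4.429 / 654) * 3600 = 24.38 mm/hr
Therefore the application rate = 24.38 mm/hr.


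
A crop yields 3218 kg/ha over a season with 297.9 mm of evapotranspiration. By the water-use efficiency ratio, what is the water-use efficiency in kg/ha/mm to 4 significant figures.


Approach: apply the water-use efficiency ratio, WUE = yield/ET.
WUE = 3218 / 297.9 = 10.80 kg/ha/mm
Therefore the water-use efficiency = 10.80 kg/ha/mm.


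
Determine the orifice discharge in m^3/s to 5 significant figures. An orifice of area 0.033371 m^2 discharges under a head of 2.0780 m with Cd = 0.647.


Approach: apply the orifice equation, Q = Cd*A*sqrt(2*g*h).
Q = 0.647 * 0.033371 * sqrt(2*9.81*2.0780) = 0.13786 m^3/s
Therefore the orifice discharge = 0.13786 m^3/s.


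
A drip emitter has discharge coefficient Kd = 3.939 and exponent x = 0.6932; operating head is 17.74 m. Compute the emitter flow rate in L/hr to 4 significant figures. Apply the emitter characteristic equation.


Approach: apply the emitter characteristic equation, q = Kd * h^x.
q = 3.939 * 17.74^0.6932 = 28.92 L/hr
Therefore the emitter flow rate = 28.92 L/hr.


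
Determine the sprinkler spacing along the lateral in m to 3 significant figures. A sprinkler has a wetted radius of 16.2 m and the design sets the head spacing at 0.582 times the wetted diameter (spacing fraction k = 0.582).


Approach: apply the sprinkler spacing rule (spacing as a fraction of wetted diameter), S = k*(2*R).
S = 0.582 * (2 * 16.2) = 18.9 m
Therefore the sprinkler spacing along the lateral = 18.9 m.


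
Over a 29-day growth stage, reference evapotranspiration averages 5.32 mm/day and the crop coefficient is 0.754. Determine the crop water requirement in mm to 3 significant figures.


Approach: apply the crop water requirement relation, CWR = ET0 * Kc * days.
CWR = 5.32 * 0.754 * 29 = 116 mm
Therefore the crop water requirement = 116 mm.


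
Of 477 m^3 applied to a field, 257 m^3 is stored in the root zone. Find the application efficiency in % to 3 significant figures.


Approach: apply the application efficiency ratio, Ea = (stored/applied)*100.
Ea = (257/477)*100 = 53.9 %
Therefore the application efficiency = 53.9 %.


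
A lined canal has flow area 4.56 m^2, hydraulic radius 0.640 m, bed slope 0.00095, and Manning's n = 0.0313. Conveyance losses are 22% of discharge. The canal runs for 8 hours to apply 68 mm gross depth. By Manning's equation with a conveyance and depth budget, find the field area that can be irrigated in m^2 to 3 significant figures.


Approach: apply Manning's equation with a conveyance and depth budget, Q = (1/n)*A*R^(2/3)*S^(1/2); Q_field = Q*(1-loss); Area = Q_field*t/(d/1000).
Step 1 — canal discharge (Manning's equation):
  Q = (1/0.0313) * 4.56 * 0.640^(2/3) * 0.00095^(1/2) = 3.3348 m^3/s
Step 2 — delivered flow: Q_field = 3.3348*(1 - 22/100) = 2.6011 m^3/s
Step 3 — volume delivered: V = 2.6011 * 8*3600 = 74913 m^3
Step 4 — area served: A = V / (depth/1000) = 74913 / 0.068 = 1100000 m^2
Therefore the field area that can be irrigated = 1100000 m^2.


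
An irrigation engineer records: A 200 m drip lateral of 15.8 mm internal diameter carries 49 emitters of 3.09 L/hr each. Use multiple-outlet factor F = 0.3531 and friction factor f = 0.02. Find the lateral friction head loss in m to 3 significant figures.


Approach: apply Darcy-Weisbach with the multiple-outlet F-factor, Q = n*q/(3600*1000) m^3/s; v = Q/A; hf = F*f*(L/D)*(v^2/(2g)).
Q = 49*3.09/(3600*1000) = 4.2058e-05 m^3/s
A = pi*(15.8e-3/2)^2 = 1.9607e-04 m^2, so v = Q/A = 0.21451 m/s
hf = 0.3531*0.02*(200/0.0158)*(0.21451^2/(2*9.81)) = 0.210 m
Therefore the lateral friction head loss = 0.210 m.


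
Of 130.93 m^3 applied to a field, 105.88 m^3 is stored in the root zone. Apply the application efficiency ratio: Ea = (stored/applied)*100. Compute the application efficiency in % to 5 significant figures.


Ea = (105.88/130.93)*100 = 80.868 %
Therefore the application efficiency = 80.868 %.


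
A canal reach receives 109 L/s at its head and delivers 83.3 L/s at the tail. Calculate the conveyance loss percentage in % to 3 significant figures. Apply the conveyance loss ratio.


Approach: apply the conveyance loss ratio, loss% = ((Q_head - Q_tail)/Q_head)*100.
loss = ((109 - 83.3)/109)*100 = 23.6 %
Therefore the conveyance loss percentage = 23.6 %.


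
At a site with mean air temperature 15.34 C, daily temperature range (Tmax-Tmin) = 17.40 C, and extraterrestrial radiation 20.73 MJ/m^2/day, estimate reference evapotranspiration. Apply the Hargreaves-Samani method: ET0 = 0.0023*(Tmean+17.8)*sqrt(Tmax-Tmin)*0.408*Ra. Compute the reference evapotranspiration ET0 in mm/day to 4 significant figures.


ET0 = 0.0023*(15.34+17.8)*sqrt(17.40)*0.408*20.73 = 2.689 mm/day
Therefore the reference evapotranspiration ET0 = 2.689 mm/day.


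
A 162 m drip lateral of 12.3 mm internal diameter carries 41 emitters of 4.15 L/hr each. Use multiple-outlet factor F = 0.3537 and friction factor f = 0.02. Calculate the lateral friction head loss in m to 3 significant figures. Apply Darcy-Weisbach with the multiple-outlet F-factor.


Approach: apply Darcy-Weisbach with the multiple-outlet F-factor, Q = n*q/(3600*1000) m^3/s; v = Q/A; hf = F*f*(L/D)*(v^2/(2g)).
Q = 41*4.15/(3600*1000) = 4.7264e-05 m^3/s
A = pi*(12.3e-3/2)^2 = 1.1882e-04 m^2, so v = Q/A = 0.39777 m/s
hf = 0.3537*0.02*(162/0.0123)*(0.39777^2/(2*9.81)) = 0.751 m
Therefore the lateral friction head loss = 0.751 m.


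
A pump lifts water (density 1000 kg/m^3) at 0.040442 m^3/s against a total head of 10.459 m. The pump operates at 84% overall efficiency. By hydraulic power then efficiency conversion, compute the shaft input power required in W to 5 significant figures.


Approach: apply hydraulic power then efficiency conversion, P = rho*g*Q*H; P_in = P/eta.
Step 1 — hydraulic power (P = rho*g*Q*H):
  P = 1000 * 9.81 * 0.040442 * 10.459 = 4149.462 W
Step 2 — input power: P_in = P/eta = 4149.462 / 0.84 = 4939.8 W
Therefore the shaft input power required = 4939.8 W.


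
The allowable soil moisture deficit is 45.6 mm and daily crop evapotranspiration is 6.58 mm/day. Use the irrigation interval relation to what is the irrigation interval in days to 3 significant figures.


Approach: apply the irrigation interval relation, interval = SMD / ETc.
interval = 45.6 / 6.58 = 6.93 days
Therefore the irrigation interval = 6.93 days.


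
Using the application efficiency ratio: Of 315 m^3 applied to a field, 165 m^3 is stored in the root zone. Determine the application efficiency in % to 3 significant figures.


Approach: apply the application efficiency ratio, Ea = (stored/applied)*100.
Ea = (165/315)*100 = 52.4 %
Therefore the application efficiency = 52.4 %.


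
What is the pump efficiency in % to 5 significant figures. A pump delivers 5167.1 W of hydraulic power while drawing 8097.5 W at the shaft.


Approach: apply the efficiency ratio, eta = (P_out/P_in)*100.
eta = (5167.1 / 8097.5) * 100 = 63.811 %
Therefore the pump efficiency = 63.811 %.


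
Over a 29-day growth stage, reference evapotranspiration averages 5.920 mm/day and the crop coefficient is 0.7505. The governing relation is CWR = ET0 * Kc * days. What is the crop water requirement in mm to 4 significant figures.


CWR = 5.920 * 0.7505 * 29 = 128.8 mm
Therefore the crop water requirement = 128.8 mm.


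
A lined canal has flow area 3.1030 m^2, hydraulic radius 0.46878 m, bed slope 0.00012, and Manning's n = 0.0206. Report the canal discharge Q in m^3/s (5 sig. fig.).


Approach: apply Manning's equation, Q = (1/n)*A*R^(2/3)*S^(1/2).
Q = (1/0.0206) * 3.1030 * 0.46878^(2/3) * 0.00012^(1/2) = 0.99575 m^3/s
Therefore the canal discharge Q = 0.99575 m^3/s.


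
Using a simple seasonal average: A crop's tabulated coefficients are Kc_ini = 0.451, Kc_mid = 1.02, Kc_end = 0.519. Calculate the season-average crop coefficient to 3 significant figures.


Approach: apply a simple seasonal average, Kc_avg = (Kc_ini + Kc_mid + Kc_end)/3.
Kc_avg = (0.451 + 1.02 + 0.519)/3 = 0.663
Therefore the season-average crop coefficient = 0.663.


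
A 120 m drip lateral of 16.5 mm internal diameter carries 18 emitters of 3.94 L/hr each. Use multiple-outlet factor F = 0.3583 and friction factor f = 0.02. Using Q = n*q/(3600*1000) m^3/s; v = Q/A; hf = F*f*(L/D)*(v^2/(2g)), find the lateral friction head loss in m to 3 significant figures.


Q = 18*3.94/(3600*1000) = 1.9700e-05 m^3/s
A = pi*(16.5e-3/2)^2 = 2.1382e-04 m^2, so v = Q/A = 0.092132 m/s
hf = 0.3583*0.02*(120/0.0165)*(0.092132^2/(2*9.81)) = 0.0225 m
Therefore the lateral friction head loss = 0.0225 m.


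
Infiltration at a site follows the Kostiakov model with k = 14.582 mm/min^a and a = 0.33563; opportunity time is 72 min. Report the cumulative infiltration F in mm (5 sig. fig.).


Approach: apply the Kostiakov infiltration equation, F = k*t^a.
F = 14.582 * 72^0.33563 = 61.262 mm
Therefore the cumulative infiltration F = 61.262 mm.


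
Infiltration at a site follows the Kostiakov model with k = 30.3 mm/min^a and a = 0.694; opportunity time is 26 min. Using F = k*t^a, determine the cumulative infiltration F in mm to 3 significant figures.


F = 30.3 * 26^0.694 = 291 mm
Therefore the cumulative infiltration F = 291 mm.


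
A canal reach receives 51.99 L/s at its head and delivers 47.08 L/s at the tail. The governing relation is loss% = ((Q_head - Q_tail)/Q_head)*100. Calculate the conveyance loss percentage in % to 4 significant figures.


loss = ((51.99 - 47.08)/51.99)*100 = 9.444 %
Therefore the conveyance loss percentage = 9.444 %.
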